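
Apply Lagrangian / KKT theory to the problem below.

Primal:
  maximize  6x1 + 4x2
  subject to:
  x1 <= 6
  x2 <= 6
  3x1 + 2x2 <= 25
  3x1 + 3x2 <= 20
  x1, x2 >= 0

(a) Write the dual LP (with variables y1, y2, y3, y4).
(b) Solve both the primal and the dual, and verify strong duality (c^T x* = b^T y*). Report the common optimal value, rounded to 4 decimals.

The standard primal-dual pair for 'max c^T x s.t. A x <= b, x >= 0' is:
  Dual:  min b^T y  s.t.  A^T y >= c,  y >= 0.

So the dual LP is:
  minimize  6y1 + 6y2 + 25y3 + 20y4
  subject to:
    y1 + 3y3 + 3y4 >= 6
    y2 + 2y3 + 3y4 >= 4
    y1, y2, y3, y4 >= 0

Solving the primal: x* = (6, 0.6667).
  primal value c^T x* = 38.6667.
Solving the dual: y* = (2, 0, 0, 1.3333).
  dual value b^T y* = 38.6667.
Strong duality: c^T x* = b^T y*. Confirmed.

38.6667


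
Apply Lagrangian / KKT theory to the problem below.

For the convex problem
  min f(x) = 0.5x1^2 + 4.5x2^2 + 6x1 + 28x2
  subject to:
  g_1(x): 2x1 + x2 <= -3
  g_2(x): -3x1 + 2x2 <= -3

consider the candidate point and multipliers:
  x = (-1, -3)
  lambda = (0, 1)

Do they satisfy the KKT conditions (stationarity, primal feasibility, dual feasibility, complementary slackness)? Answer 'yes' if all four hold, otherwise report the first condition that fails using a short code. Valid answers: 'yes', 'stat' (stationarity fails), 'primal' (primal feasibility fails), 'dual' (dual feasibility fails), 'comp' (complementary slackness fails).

Gradient of f: grad f(x) = Q x + c = (5, 1)
Constraint values g_i(x) = a_i^T x - b_i:
  g_1((-1, -3)) = -2
  g_2((-1, -3)) = 0
Stationarity residual: grad f(x) + sum_i lambda_i a_i = (2, 3)
  -> stationarity FAILS
Primal feasibility (all g_i <= 0): OK
Dual feasibility (all lambda_i >= 0): OK
Complementary slackness (lambda_i * g_i(x) = 0 for all i): OK

Verdict: the first failing condition is stationarity -> stat.

stat


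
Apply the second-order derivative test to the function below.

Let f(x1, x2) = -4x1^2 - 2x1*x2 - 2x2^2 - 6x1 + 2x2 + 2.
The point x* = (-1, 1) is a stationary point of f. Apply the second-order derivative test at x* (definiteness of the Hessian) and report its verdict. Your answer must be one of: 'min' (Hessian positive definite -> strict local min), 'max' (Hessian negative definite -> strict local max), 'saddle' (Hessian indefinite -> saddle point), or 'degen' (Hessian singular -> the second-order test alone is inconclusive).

Compute the Hessian H = grad^2 f:
  H = [[-8, -2], [-2, -4]]
Verify stationarity: grad f(x*) = H x* + g = (0, 0).
Eigenvalues of H: -8.8284, -3.1716.
Both eigenvalues < 0, so H is negative definite -> x* is a strict local max.

max


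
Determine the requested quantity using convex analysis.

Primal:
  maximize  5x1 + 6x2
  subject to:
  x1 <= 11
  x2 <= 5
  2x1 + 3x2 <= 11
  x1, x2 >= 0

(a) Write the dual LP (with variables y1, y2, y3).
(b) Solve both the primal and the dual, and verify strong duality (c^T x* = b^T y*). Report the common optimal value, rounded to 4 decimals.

The standard primal-dual pair for 'max c^T x s.t. A x <= b, x >= 0' is:
  Dual:  min b^T y  s.t.  A^T y >= c,  y >= 0.

So the dual LP is:
  minimize  11y1 + 5y2 + 11y3
  subject to:
    y1 + 2y3 >= 5
    y2 + 3y3 >= 6
    y1, y2, y3 >= 0

Solving the primal: x* = (5.5, 0).
  primal value c^T x* = 27.5.
Solving the dual: y* = (0, 0, 2.5).
  dual value b^T y* = 27.5.
Strong duality: c^T x* = b^T y*. Confirmed.

27.5


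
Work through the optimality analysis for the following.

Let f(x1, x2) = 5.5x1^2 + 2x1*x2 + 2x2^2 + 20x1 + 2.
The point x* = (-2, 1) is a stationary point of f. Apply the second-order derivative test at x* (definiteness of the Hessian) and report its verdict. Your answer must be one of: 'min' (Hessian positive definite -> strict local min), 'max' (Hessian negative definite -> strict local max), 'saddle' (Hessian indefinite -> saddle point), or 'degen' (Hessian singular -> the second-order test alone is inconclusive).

Compute the Hessian H = grad^2 f:
  H = [[11, 2], [2, 4]]
Verify stationarity: grad f(x*) = H x* + g = (0, 0).
Eigenvalues of H: 3.4689, 11.5311.
Both eigenvalues > 0, so H is positive definite -> x* is a strict local min.

min


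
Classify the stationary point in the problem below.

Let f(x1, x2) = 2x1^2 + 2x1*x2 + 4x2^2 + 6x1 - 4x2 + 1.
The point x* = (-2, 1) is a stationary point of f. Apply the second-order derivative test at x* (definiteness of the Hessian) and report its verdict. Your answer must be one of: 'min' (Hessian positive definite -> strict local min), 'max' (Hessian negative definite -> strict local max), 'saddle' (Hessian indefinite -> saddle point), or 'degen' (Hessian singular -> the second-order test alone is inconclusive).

Compute the Hessian H = grad^2 f:
  H = [[4, 2], [2, 8]]
Verify stationarity: grad f(x*) = H x* + g = (0, 0).
Eigenvalues of H: 3.1716, 8.8284.
Both eigenvalues > 0, so H is positive definite -> x* is a strict local min.

min


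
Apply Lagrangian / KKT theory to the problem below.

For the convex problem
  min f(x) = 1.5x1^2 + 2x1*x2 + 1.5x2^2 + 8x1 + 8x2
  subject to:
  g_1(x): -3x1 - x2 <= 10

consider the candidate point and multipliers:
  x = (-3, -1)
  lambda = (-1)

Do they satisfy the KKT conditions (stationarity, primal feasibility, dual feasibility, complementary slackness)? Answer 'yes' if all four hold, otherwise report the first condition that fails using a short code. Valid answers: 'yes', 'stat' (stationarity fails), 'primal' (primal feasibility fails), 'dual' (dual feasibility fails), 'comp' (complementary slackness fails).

Gradient of f: grad f(x) = Q x + c = (-3, -1)
Constraint values g_i(x) = a_i^T x - b_i:
  g_1((-3, -1)) = 0
Stationarity residual: grad f(x) + sum_i lambda_i a_i = (0, 0)
  -> stationarity OK
Primal feasibility (all g_i <= 0): OK
Dual feasibility (all lambda_i >= 0): FAILS
Complementary slackness (lambda_i * g_i(x) = 0 for all i): OK

Verdict: the first failing condition is dual_feasibility -> dual.

dual


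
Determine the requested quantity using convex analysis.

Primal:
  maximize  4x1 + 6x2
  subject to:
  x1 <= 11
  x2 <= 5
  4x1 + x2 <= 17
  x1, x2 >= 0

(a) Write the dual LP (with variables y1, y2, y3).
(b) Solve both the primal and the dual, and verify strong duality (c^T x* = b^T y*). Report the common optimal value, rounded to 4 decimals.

The standard primal-dual pair for 'max c^T x s.t. A x <= b, x >= 0' is:
  Dual:  min b^T y  s.t.  A^T y >= c,  y >= 0.

So the dual LP is:
  minimize  11y1 + 5y2 + 17y3
  subject to:
    y1 + 4y3 >= 4
    y2 + y3 >= 6
    y1, y2, y3 >= 0

Solving the primal: x* = (3, 5).
  primal value c^T x* = 42.
Solving the dual: y* = (0, 5, 1).
  dual value b^T y* = 42.
Strong duality: c^T x* = b^T y*. Confirmed.

42


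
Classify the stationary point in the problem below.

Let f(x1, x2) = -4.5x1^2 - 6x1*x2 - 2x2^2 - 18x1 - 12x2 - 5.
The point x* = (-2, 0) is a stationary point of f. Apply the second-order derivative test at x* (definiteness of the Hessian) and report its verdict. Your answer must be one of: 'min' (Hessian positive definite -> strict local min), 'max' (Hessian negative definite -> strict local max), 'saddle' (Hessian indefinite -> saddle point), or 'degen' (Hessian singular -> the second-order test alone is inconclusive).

Compute the Hessian H = grad^2 f:
  H = [[-9, -6], [-6, -4]]
Verify stationarity: grad f(x*) = H x* + g = (0, 0).
Eigenvalues of H: -13, 0.
H has a zero eigenvalue (singular; negative semidefinite but not definite), so H is neither positive definite, negative definite, nor indefinite. The second-order test alone is inconclusive -> degen.
(Indeed, f is constant along the null direction of H through x*, so x* is not a strict local extremum.)

degen


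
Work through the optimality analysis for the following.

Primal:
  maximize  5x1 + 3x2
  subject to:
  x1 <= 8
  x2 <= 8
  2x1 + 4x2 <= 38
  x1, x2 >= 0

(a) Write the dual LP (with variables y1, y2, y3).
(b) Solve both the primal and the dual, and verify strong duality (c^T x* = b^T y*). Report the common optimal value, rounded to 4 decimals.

The standard primal-dual pair for 'max c^T x s.t. A x <= b, x >= 0' is:
  Dual:  min b^T y  s.t.  A^T y >= c,  y >= 0.

So the dual LP is:
  minimize  8y1 + 8y2 + 38y3
  subject to:
    y1 + 2y3 >= 5
    y2 + 4y3 >= 3
    y1, y2, y3 >= 0

Solving the primal: x* = (8, 5.5).
  primal value c^T x* = 56.5.
Solving the dual: y* = (3.5, 0, 0.75).
  dual value b^T y* = 56.5.
Strong duality: c^T x* = b^T y*. Confirmed.

56.5


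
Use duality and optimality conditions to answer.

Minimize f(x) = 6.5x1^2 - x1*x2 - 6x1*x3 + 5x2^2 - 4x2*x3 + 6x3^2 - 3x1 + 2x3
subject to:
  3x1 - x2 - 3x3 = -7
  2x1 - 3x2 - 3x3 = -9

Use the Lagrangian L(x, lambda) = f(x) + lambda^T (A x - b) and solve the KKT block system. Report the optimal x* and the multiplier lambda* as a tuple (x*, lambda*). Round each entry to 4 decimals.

Form the Lagrangian:
  L(x, lambda) = (1/2) x^T Q x + c^T x + lambda^T (A x - b)
Stationarity (grad_x L = 0): Q x + c + A^T lambda = 0.
Primal feasibility: A x = b.

This gives the KKT block system:
  [ Q   A^T ] [ x     ]   [-c ]
  [ A    0  ] [ lambda ] = [ b ]

Solving the linear system:
  x*      = (-0.3688, 1.1844, 1.5697)
  lambda* = (6.1891, -0.0851)
  f(x*)   = 23.4019

x* = (-0.3688, 1.1844, 1.5697), lambda* = (6.1891, -0.0851)


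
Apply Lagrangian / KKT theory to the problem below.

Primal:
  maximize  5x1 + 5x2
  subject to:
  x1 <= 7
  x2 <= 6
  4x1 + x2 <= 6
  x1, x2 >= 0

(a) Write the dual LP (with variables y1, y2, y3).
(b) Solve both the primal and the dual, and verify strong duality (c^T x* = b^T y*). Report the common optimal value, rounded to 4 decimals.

The standard primal-dual pair for 'max c^T x s.t. A x <= b, x >= 0' is:
  Dual:  min b^T y  s.t.  A^T y >= c,  y >= 0.

So the dual LP is:
  minimize  7y1 + 6y2 + 6y3
  subject to:
    y1 + 4y3 >= 5
    y2 + y3 >= 5
    y1, y2, y3 >= 0

Solving the primal: x* = (0, 6).
  primal value c^T x* = 30.
Solving the dual: y* = (0, 3.75, 1.25).
  dual value b^T y* = 30.
Strong duality: c^T x* = b^T y*. Confirmed.

30


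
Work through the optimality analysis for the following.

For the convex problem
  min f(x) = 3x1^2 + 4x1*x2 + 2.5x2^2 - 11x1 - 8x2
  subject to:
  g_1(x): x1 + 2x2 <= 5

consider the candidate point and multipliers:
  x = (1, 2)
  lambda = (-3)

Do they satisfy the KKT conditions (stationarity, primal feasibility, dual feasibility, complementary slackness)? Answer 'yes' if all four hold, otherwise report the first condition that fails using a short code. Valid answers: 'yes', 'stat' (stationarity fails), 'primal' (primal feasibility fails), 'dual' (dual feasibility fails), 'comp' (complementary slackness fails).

Gradient of f: grad f(x) = Q x + c = (3, 6)
Constraint values g_i(x) = a_i^T x - b_i:
  g_1((1, 2)) = 0
Stationarity residual: grad f(x) + sum_i lambda_i a_i = (0, 0)
  -> stationarity OK
Primal feasibility (all g_i <= 0): OK
Dual feasibility (all lambda_i >= 0): FAILS
Complementary slackness (lambda_i * g_i(x) = 0 for all i): OK

Verdict: the first failing condition is dual_feasibility -> dual.

dual


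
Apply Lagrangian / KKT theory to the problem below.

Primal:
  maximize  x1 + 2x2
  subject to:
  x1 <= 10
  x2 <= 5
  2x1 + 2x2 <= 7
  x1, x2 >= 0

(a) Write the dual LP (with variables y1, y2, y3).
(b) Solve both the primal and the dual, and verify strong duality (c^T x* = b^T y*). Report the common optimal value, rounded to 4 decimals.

The standard primal-dual pair for 'max c^T x s.t. A x <= b, x >= 0' is:
  Dual:  min b^T y  s.t.  A^T y >= c,  y >= 0.

So the dual LP is:
  minimize  10y1 + 5y2 + 7y3
  subject to:
    y1 + 2y3 >= 1
    y2 + 2y3 >= 2
    y1, y2, y3 >= 0

Solving the primal: x* = (0, 3.5).
  primal value c^T x* = 7.
Solving the dual: y* = (0, 0, 1).
  dual value b^T y* = 7.
Strong duality: c^T x* = b^T y*. Confirmed.

7


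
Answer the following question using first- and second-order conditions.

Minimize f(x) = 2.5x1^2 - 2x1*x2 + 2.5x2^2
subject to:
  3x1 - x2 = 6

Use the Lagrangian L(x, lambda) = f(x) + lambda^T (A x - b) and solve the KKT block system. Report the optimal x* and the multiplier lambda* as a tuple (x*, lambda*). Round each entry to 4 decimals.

Form the Lagrangian:
  L(x, lambda) = (1/2) x^T Q x + c^T x + lambda^T (A x - b)
Stationarity (grad_x L = 0): Q x + c + A^T lambda = 0.
Primal feasibility: A x = b.

This gives the KKT block system:
  [ Q   A^T ] [ x     ]   [-c ]
  [ A    0  ] [ lambda ] = [ b ]

Solving the linear system:
  x*      = (2.0526, 0.1579)
  lambda* = (-3.3158)
  f(x*)   = 9.9474

x* = (2.0526, 0.1579), lambda* = (-3.3158)


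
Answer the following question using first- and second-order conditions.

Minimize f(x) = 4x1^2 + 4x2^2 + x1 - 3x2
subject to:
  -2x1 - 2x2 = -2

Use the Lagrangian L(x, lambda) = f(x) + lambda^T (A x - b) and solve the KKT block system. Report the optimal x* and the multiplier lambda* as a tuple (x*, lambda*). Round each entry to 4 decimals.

Form the Lagrangian:
  L(x, lambda) = (1/2) x^T Q x + c^T x + lambda^T (A x - b)
Stationarity (grad_x L = 0): Q x + c + A^T lambda = 0.
Primal feasibility: A x = b.

This gives the KKT block system:
  [ Q   A^T ] [ x     ]   [-c ]
  [ A    0  ] [ lambda ] = [ b ]

Solving the linear system:
  x*      = (0.25, 0.75)
  lambda* = (1.5)
  f(x*)   = 0.5

x* = (0.25, 0.75), lambda* = (1.5)


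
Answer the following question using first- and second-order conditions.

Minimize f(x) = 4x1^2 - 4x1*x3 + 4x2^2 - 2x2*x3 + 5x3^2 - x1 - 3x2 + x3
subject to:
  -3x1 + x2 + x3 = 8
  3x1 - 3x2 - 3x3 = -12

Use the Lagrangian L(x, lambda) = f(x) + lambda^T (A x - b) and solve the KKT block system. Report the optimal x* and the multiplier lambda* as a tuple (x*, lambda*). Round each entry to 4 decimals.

Form the Lagrangian:
  L(x, lambda) = (1/2) x^T Q x + c^T x + lambda^T (A x - b)
Stationarity (grad_x L = 0): Q x + c + A^T lambda = 0.
Primal feasibility: A x = b.

This gives the KKT block system:
  [ Q   A^T ] [ x     ]   [-c ]
  [ A    0  ] [ lambda ] = [ b ]

Solving the linear system:
  x*      = (-2, 1.6364, 0.3636)
  lambda* = (-4.5455, 1.6061)
  f(x*)   = 26.5455

x* = (-2, 1.6364, 0.3636), lambda* = (-4.5455, 1.6061)


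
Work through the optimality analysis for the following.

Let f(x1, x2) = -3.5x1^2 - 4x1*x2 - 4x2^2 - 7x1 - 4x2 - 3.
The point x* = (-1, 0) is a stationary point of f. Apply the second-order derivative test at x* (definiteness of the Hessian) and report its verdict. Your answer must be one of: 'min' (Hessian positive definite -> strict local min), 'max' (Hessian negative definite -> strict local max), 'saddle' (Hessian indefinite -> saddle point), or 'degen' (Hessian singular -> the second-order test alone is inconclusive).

Compute the Hessian H = grad^2 f:
  H = [[-7, -4], [-4, -8]]
Verify stationarity: grad f(x*) = H x* + g = (0, 0).
Eigenvalues of H: -11.5311, -3.4689.
Both eigenvalues < 0, so H is negative definite -> x* is a strict local max.

max


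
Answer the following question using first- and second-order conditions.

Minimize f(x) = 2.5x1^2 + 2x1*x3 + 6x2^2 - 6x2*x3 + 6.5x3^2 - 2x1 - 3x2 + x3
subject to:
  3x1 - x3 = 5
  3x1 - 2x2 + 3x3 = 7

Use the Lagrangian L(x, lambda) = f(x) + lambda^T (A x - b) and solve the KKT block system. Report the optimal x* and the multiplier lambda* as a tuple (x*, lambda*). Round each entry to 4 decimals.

Form the Lagrangian:
  L(x, lambda) = (1/2) x^T Q x + c^T x + lambda^T (A x - b)
Stationarity (grad_x L = 0): Q x + c + A^T lambda = 0.
Primal feasibility: A x = b.

This gives the KKT block system:
  [ Q   A^T ] [ x     ]   [-c ]
  [ A    0  ] [ lambda ] = [ b ]

Solving the linear system:
  x*      = (1.8171, -0.0971, 0.4514)
  lambda* = (0.7743, -3.4371)
  f(x*)   = 8.6486

x* = (1.8171, -0.0971, 0.4514), lambda* = (0.7743, -3.4371)


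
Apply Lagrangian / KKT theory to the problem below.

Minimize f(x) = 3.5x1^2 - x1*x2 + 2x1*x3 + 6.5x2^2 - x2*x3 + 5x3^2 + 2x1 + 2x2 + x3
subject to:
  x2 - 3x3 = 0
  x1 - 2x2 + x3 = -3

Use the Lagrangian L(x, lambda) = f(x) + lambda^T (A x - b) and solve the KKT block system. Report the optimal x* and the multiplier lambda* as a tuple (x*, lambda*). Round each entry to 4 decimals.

Form the Lagrangian:
  L(x, lambda) = (1/2) x^T Q x + c^T x + lambda^T (A x - b)
Stationarity (grad_x L = 0): Q x + c + A^T lambda = 0.
Primal feasibility: A x = b.

This gives the KKT block system:
  [ Q   A^T ] [ x     ]   [-c ]
  [ A    0  ] [ lambda ] = [ b ]

Solving the linear system:
  x*      = (-1.514, 0.8916, 0.2972)
  lambda* = (2.9825, 8.8951)
  f(x*)   = 12.8689

x* = (-1.514, 0.8916, 0.2972), lambda* = (2.9825, 8.8951)


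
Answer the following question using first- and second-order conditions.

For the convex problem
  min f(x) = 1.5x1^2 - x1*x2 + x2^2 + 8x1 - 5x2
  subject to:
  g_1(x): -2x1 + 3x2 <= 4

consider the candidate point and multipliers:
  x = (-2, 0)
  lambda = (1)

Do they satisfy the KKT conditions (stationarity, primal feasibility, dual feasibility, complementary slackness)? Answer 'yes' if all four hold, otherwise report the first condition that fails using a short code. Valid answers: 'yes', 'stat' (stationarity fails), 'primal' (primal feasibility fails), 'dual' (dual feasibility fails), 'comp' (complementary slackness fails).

Gradient of f: grad f(x) = Q x + c = (2, -3)
Constraint values g_i(x) = a_i^T x - b_i:
  g_1((-2, 0)) = 0
Stationarity residual: grad f(x) + sum_i lambda_i a_i = (0, 0)
  -> stationarity OK
Primal feasibility (all g_i <= 0): OK
Dual feasibility (all lambda_i >= 0): OK
Complementary slackness (lambda_i * g_i(x) = 0 for all i): OK

Verdict: yes, KKT holds.

yes


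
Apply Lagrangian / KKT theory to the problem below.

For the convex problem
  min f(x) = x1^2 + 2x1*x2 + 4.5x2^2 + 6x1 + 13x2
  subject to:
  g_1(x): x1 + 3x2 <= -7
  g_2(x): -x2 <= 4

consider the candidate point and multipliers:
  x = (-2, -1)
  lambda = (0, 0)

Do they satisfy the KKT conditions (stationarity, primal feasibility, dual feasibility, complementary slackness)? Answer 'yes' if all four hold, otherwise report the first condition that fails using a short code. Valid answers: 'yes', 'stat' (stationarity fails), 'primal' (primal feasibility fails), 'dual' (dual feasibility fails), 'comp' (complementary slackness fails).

Gradient of f: grad f(x) = Q x + c = (0, 0)
Constraint values g_i(x) = a_i^T x - b_i:
  g_1((-2, -1)) = 2
  g_2((-2, -1)) = -3
Stationarity residual: grad f(x) + sum_i lambda_i a_i = (0, 0)
  -> stationarity OK
Primal feasibility (all g_i <= 0): FAILS
Dual feasibility (all lambda_i >= 0): OK
Complementary slackness (lambda_i * g_i(x) = 0 for all i): OK

Verdict: the first failing condition is primal_feasibility -> primal.

primal


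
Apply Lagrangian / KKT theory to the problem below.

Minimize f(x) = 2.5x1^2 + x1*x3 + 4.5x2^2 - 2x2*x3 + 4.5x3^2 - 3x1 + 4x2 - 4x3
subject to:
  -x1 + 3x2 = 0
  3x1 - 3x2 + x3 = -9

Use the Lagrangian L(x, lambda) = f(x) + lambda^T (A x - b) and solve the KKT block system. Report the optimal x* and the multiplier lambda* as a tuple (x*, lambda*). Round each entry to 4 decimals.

Form the Lagrangian:
  L(x, lambda) = (1/2) x^T Q x + c^T x + lambda^T (A x - b)
Stationarity (grad_x L = 0): Q x + c + A^T lambda = 0.
Primal feasibility: A x = b.

This gives the KKT block system:
  [ Q   A^T ] [ x     ]   [-c ]
  [ A    0  ] [ lambda ] = [ b ]

Solving the linear system:
  x*      = (-4.0656, -1.3552, -0.8689)
  lambda* = (15.3279, 13.1749)
  f(x*)   = 64.4126

x* = (-4.0656, -1.3552, -0.8689), lambda* = (15.3279, 13.1749)


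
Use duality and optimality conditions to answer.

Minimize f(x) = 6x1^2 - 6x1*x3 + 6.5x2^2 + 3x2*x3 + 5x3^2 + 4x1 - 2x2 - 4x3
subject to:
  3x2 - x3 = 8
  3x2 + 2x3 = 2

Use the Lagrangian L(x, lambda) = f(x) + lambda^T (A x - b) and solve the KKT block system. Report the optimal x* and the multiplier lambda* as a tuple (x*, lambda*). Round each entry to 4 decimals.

Form the Lagrangian:
  L(x, lambda) = (1/2) x^T Q x + c^T x + lambda^T (A x - b)
Stationarity (grad_x L = 0): Q x + c + A^T lambda = 0.
Primal feasibility: A x = b.

This gives the KKT block system:
  [ Q   A^T ] [ x     ]   [-c ]
  [ A    0  ] [ lambda ] = [ b ]

Solving the linear system:
  x*      = (-1.3333, 2, -2)
  lambda* = (-7.3333, 1.3333)
  f(x*)   = 27.3333

x* = (-1.3333, 2, -2), lambda* = (-7.3333, 1.3333)


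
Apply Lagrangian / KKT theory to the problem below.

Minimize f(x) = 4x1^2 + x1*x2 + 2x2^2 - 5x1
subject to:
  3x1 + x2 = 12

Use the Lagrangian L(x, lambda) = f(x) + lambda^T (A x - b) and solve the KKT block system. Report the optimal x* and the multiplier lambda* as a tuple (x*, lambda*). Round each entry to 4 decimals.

Form the Lagrangian:
  L(x, lambda) = (1/2) x^T Q x + c^T x + lambda^T (A x - b)
Stationarity (grad_x L = 0): Q x + c + A^T lambda = 0.
Primal feasibility: A x = b.

This gives the KKT block system:
  [ Q   A^T ] [ x     ]   [-c ]
  [ A    0  ] [ lambda ] = [ b ]

Solving the linear system:
  x*      = (3.6053, 1.1842)
  lambda* = (-8.3421)
  f(x*)   = 41.0395

x* = (3.6053, 1.1842), lambda* = (-8.3421)


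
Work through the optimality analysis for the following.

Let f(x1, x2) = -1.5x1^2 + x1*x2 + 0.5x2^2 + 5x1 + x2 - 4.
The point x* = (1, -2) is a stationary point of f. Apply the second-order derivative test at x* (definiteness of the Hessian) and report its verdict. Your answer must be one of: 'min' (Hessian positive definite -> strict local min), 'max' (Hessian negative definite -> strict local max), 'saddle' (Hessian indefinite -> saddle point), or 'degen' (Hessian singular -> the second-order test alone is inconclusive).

Compute the Hessian H = grad^2 f:
  H = [[-3, 1], [1, 1]]
Verify stationarity: grad f(x*) = H x* + g = (0, 0).
Eigenvalues of H: -3.2361, 1.2361.
Eigenvalues have mixed signs, so H is indefinite -> x* is a saddle point.

saddle


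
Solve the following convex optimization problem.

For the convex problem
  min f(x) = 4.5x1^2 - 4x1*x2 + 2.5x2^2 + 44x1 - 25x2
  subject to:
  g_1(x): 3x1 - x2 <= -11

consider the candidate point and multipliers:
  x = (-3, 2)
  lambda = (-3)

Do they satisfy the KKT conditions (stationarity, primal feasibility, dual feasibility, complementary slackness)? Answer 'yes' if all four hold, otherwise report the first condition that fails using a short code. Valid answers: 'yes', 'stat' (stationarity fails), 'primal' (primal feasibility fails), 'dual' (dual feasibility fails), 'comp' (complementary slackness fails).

Gradient of f: grad f(x) = Q x + c = (9, -3)
Constraint values g_i(x) = a_i^T x - b_i:
  g_1((-3, 2)) = 0
Stationarity residual: grad f(x) + sum_i lambda_i a_i = (0, 0)
  -> stationarity OK
Primal feasibility (all g_i <= 0): OK
Dual feasibility (all lambda_i >= 0): FAILS
Complementary slackness (lambda_i * g_i(x) = 0 for all i): OK

Verdict: the first failing condition is dual_feasibility -> dual.

dual


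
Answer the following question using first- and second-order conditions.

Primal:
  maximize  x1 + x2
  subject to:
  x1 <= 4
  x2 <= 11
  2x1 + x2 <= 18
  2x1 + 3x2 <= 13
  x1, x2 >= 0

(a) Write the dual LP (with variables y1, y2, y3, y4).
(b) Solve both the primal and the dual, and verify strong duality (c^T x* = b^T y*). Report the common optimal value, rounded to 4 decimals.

The standard primal-dual pair for 'max c^T x s.t. A x <= b, x >= 0' is:
  Dual:  min b^T y  s.t.  A^T y >= c,  y >= 0.

So the dual LP is:
  minimize  4y1 + 11y2 + 18y3 + 13y4
  subject to:
    y1 + 2y3 + 2y4 >= 1
    y2 + y3 + 3y4 >= 1
    y1, y2, y3, y4 >= 0

Solving the primal: x* = (4, 1.6667).
  primal value c^T x* = 5.6667.
Solving the dual: y* = (0.3333, 0, 0, 0.3333).
  dual value b^T y* = 5.6667.
Strong duality: c^T x* = b^T y*. Confirmed.

5.6667


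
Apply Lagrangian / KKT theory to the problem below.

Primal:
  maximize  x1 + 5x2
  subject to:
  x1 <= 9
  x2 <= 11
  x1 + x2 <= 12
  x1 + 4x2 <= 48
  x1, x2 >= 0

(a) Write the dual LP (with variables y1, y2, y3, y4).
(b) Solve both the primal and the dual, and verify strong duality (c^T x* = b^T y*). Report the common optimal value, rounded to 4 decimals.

The standard primal-dual pair for 'max c^T x s.t. A x <= b, x >= 0' is:
  Dual:  min b^T y  s.t.  A^T y >= c,  y >= 0.

So the dual LP is:
  minimize  9y1 + 11y2 + 12y3 + 48y4
  subject to:
    y1 + y3 + y4 >= 1
    y2 + y3 + 4y4 >= 5
    y1, y2, y3, y4 >= 0

Solving the primal: x* = (1, 11).
  primal value c^T x* = 56.
Solving the dual: y* = (0, 4, 1, 0).
  dual value b^T y* = 56.
Strong duality: c^T x* = b^T y*. Confirmed.

56


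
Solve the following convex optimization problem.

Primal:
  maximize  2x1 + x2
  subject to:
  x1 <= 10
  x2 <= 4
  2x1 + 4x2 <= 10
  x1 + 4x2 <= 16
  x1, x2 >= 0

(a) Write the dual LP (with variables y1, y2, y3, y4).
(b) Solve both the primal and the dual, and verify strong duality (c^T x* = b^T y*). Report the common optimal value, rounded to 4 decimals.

The standard primal-dual pair for 'max c^T x s.t. A x <= b, x >= 0' is:
  Dual:  min b^T y  s.t.  A^T y >= c,  y >= 0.

So the dual LP is:
  minimize  10y1 + 4y2 + 10y3 + 16y4
  subject to:
    y1 + 2y3 + y4 >= 2
    y2 + 4y3 + 4y4 >= 1
    y1, y2, y3, y4 >= 0

Solving the primal: x* = (5, 0).
  primal value c^T x* = 10.
Solving the dual: y* = (0, 0, 1, 0).
  dual value b^T y* = 10.
Strong duality: c^T x* = b^T y*. Confirmed.

10


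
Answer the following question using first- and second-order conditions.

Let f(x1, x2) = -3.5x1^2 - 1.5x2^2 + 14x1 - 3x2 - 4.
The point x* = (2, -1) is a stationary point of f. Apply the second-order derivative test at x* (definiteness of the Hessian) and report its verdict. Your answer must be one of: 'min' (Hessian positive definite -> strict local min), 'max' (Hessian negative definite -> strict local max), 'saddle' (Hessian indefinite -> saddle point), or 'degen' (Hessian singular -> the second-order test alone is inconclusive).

Compute the Hessian H = grad^2 f:
  H = [[-7, 0], [0, -3]]
Verify stationarity: grad f(x*) = H x* + g = (0, 0).
Eigenvalues of H: -7, -3.
Both eigenvalues < 0, so H is negative definite -> x* is a strict local max.

max


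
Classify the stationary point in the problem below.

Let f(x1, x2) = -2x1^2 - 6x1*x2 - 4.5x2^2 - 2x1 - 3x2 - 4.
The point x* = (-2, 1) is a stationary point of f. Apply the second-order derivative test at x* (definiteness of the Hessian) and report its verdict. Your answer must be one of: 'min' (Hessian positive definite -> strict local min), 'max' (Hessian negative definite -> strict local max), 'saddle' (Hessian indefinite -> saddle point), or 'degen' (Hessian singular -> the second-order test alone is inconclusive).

Compute the Hessian H = grad^2 f:
  H = [[-4, -6], [-6, -9]]
Verify stationarity: grad f(x*) = H x* + g = (0, 0).
Eigenvalues of H: -13, 0.
H has a zero eigenvalue (singular; negative semidefinite but not definite), so H is neither positive definite, negative definite, nor indefinite. The second-order test alone is inconclusive -> degen.
(Indeed, f is constant along the null direction of H through x*, so x* is not a strict local extremum.)

degen


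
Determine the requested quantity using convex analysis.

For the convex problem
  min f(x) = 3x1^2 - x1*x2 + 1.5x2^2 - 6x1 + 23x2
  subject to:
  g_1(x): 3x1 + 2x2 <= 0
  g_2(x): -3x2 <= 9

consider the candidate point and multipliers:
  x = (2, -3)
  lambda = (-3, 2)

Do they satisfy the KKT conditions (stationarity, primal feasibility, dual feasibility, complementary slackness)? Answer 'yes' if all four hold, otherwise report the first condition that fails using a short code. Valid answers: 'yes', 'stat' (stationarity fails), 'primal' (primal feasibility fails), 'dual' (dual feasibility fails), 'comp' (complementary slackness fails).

Gradient of f: grad f(x) = Q x + c = (9, 12)
Constraint values g_i(x) = a_i^T x - b_i:
  g_1((2, -3)) = 0
  g_2((2, -3)) = 0
Stationarity residual: grad f(x) + sum_i lambda_i a_i = (0, 0)
  -> stationarity OK
Primal feasibility (all g_i <= 0): OK
Dual feasibility (all lambda_i >= 0): FAILS
Complementary slackness (lambda_i * g_i(x) = 0 for all i): OK

Verdict: the first failing condition is dual_feasibility -> dual.

dual


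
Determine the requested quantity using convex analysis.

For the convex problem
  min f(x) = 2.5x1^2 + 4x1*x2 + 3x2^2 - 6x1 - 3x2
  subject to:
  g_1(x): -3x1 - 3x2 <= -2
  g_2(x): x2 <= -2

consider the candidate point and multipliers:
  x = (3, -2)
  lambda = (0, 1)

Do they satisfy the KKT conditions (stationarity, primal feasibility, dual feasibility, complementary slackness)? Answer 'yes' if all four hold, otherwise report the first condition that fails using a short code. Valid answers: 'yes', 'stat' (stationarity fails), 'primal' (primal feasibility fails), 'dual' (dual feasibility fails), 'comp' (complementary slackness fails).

Gradient of f: grad f(x) = Q x + c = (1, -3)
Constraint values g_i(x) = a_i^T x - b_i:
  g_1((3, -2)) = -1
  g_2((3, -2)) = 0
Stationarity residual: grad f(x) + sum_i lambda_i a_i = (1, -2)
  -> stationarity FAILS
Primal feasibility (all g_i <= 0): OK
Dual feasibility (all lambda_i >= 0): OK
Complementary slackness (lambda_i * g_i(x) = 0 for all i): OK

Verdict: the first failing condition is stationarity -> stat.

stat


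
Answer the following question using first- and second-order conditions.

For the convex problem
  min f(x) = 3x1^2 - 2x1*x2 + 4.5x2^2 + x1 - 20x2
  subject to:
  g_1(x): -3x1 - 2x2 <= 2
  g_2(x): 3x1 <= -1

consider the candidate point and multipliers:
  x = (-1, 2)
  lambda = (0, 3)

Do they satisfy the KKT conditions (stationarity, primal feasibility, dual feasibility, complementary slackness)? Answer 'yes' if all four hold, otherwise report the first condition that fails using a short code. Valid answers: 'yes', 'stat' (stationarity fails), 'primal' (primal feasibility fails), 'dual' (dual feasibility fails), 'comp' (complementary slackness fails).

Gradient of f: grad f(x) = Q x + c = (-9, 0)
Constraint values g_i(x) = a_i^T x - b_i:
  g_1((-1, 2)) = -3
  g_2((-1, 2)) = -2
Stationarity residual: grad f(x) + sum_i lambda_i a_i = (0, 0)
  -> stationarity OK
Primal feasibility (all g_i <= 0): OK
Dual feasibility (all lambda_i >= 0): OK
Complementary slackness (lambda_i * g_i(x) = 0 for all i): FAILS

Verdict: the first failing condition is complementary_slackness -> comp.

comp


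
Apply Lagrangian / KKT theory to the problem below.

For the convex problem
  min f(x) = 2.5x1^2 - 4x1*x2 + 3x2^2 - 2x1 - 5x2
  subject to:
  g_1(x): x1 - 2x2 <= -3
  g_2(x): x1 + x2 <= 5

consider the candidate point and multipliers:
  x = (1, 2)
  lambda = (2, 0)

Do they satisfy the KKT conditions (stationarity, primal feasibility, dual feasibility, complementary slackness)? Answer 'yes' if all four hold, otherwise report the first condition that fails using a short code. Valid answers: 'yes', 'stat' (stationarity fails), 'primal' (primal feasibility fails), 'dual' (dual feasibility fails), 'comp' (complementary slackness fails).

Gradient of f: grad f(x) = Q x + c = (-5, 3)
Constraint values g_i(x) = a_i^T x - b_i:
  g_1((1, 2)) = 0
  g_2((1, 2)) = -2
Stationarity residual: grad f(x) + sum_i lambda_i a_i = (-3, -1)
  -> stationarity FAILS
Primal feasibility (all g_i <= 0): OK
Dual feasibility (all lambda_i >= 0): OK
Complementary slackness (lambda_i * g_i(x) = 0 for all i): OK

Verdict: the first failing condition is stationarity -> stat.

stat


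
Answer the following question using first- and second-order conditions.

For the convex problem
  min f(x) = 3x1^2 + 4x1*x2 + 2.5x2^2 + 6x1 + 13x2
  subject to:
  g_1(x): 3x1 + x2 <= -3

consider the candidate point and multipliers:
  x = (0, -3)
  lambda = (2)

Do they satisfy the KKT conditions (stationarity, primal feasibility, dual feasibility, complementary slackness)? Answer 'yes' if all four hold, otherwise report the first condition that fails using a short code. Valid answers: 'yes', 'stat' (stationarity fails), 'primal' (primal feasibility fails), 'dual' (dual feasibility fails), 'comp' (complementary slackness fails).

Gradient of f: grad f(x) = Q x + c = (-6, -2)
Constraint values g_i(x) = a_i^T x - b_i:
  g_1((0, -3)) = 0
Stationarity residual: grad f(x) + sum_i lambda_i a_i = (0, 0)
  -> stationarity OK
Primal feasibility (all g_i <= 0): OK
Dual feasibility (all lambda_i >= 0): OK
Complementary slackness (lambda_i * g_i(x) = 0 for all i): OK

Verdict: yes, KKT holds.

yes


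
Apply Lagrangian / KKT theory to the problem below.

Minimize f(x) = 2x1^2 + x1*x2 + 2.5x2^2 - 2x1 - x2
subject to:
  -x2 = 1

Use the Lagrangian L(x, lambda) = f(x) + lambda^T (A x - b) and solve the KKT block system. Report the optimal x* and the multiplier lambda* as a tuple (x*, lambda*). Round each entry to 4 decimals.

Form the Lagrangian:
  L(x, lambda) = (1/2) x^T Q x + c^T x + lambda^T (A x - b)
Stationarity (grad_x L = 0): Q x + c + A^T lambda = 0.
Primal feasibility: A x = b.

This gives the KKT block system:
  [ Q   A^T ] [ x     ]   [-c ]
  [ A    0  ] [ lambda ] = [ b ]

Solving the linear system:
  x*      = (0.75, -1)
  lambda* = (-5.25)
  f(x*)   = 2.375

x* = (0.75, -1), lambda* = (-5.25)


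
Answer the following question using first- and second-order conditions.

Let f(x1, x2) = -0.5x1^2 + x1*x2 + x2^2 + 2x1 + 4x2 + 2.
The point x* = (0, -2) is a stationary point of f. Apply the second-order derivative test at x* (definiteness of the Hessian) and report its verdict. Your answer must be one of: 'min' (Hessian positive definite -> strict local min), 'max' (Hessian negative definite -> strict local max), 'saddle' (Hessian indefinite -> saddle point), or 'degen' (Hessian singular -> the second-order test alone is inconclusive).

Compute the Hessian H = grad^2 f:
  H = [[-1, 1], [1, 2]]
Verify stationarity: grad f(x*) = H x* + g = (0, 0).
Eigenvalues of H: -1.3028, 2.3028.
Eigenvalues have mixed signs, so H is indefinite -> x* is a saddle point.

saddle


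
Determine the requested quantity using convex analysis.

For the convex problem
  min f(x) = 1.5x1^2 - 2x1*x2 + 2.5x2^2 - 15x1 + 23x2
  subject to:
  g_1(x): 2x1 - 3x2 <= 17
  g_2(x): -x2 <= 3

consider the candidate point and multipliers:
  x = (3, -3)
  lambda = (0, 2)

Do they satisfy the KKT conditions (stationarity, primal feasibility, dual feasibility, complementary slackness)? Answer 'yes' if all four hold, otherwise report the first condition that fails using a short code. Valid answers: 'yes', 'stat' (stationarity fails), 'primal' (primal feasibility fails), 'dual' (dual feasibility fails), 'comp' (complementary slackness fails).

Gradient of f: grad f(x) = Q x + c = (0, 2)
Constraint values g_i(x) = a_i^T x - b_i:
  g_1((3, -3)) = -2
  g_2((3, -3)) = 0
Stationarity residual: grad f(x) + sum_i lambda_i a_i = (0, 0)
  -> stationarity OK
Primal feasibility (all g_i <= 0): OK
Dual feasibility (all lambda_i >= 0): OK
Complementary slackness (lambda_i * g_i(x) = 0 for all i): OK

Verdict: yes, KKT holds.

yes


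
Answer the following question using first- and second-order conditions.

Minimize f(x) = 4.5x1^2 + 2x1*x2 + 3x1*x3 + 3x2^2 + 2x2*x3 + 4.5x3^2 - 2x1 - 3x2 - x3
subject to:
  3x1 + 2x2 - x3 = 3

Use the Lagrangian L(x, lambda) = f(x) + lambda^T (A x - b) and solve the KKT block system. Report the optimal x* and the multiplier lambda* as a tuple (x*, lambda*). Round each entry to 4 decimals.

Form the Lagrangian:
  L(x, lambda) = (1/2) x^T Q x + c^T x + lambda^T (A x - b)
Stationarity (grad_x L = 0): Q x + c + A^T lambda = 0.
Primal feasibility: A x = b.

This gives the KKT block system:
  [ Q   A^T ] [ x     ]   [-c ]
  [ A    0  ] [ lambda ] = [ b ]

Solving the linear system:
  x*      = (0.4253, 0.7216, -0.2809)
  lambda* = (-0.8093)
  f(x*)   = -0.1534

x* = (0.4253, 0.7216, -0.2809), lambda* = (-0.8093)


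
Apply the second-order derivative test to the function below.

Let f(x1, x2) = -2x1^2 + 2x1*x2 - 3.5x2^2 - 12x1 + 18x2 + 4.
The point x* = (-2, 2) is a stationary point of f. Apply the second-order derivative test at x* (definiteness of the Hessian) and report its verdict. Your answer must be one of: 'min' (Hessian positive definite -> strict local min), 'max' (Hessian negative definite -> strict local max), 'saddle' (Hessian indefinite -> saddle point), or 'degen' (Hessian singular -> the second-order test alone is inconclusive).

Compute the Hessian H = grad^2 f:
  H = [[-4, 2], [2, -7]]
Verify stationarity: grad f(x*) = H x* + g = (0, 0).
Eigenvalues of H: -8, -3.
Both eigenvalues < 0, so H is negative definite -> x* is a strict local max.

max


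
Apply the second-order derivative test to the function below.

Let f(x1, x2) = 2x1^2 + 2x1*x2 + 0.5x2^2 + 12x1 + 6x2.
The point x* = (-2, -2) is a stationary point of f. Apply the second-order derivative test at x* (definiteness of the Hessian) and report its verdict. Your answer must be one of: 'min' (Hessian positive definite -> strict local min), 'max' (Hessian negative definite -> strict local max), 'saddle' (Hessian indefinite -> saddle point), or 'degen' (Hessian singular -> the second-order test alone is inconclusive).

Compute the Hessian H = grad^2 f:
  H = [[4, 2], [2, 1]]
Verify stationarity: grad f(x*) = H x* + g = (0, 0).
Eigenvalues of H: 0, 5.
H has a zero eigenvalue (singular; positive semidefinite but not definite), so H is neither positive definite, negative definite, nor indefinite. The second-order test alone is inconclusive -> degen.
(Indeed, f is constant along the null direction of H through x*, so x* is not a strict local extremum.)

degen


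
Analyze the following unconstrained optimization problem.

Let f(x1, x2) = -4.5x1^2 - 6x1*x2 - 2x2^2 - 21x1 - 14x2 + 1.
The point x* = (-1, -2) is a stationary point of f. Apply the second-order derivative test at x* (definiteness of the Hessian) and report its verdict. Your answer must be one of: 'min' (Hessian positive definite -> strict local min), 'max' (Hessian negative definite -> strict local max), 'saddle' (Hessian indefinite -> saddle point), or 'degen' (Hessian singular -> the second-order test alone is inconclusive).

Compute the Hessian H = grad^2 f:
  H = [[-9, -6], [-6, -4]]
Verify stationarity: grad f(x*) = H x* + g = (0, 0).
Eigenvalues of H: -13, 0.
H has a zero eigenvalue (singular; negative semidefinite but not definite), so H is neither positive definite, negative definite, nor indefinite. The second-order test alone is inconclusive -> degen.
(Indeed, f is constant along the null direction of H through x*, so x* is not a strict local extremum.)

degen


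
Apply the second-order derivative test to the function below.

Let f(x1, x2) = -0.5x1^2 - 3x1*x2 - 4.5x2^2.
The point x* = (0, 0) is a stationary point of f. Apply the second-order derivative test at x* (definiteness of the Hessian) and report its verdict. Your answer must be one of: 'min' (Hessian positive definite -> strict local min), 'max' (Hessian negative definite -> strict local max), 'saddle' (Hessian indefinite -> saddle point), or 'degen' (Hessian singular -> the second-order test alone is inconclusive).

Compute the Hessian H = grad^2 f:
  H = [[-1, -3], [-3, -9]]
Verify stationarity: grad f(x*) = H x* + g = (0, 0).
Eigenvalues of H: -10, 0.
H has a zero eigenvalue (singular; negative semidefinite but not definite), so H is neither positive definite, negative definite, nor indefinite. The second-order test alone is inconclusive -> degen.
(Indeed, f is constant along the null direction of H through x*, so x* is not a strict local extremum.)

degen


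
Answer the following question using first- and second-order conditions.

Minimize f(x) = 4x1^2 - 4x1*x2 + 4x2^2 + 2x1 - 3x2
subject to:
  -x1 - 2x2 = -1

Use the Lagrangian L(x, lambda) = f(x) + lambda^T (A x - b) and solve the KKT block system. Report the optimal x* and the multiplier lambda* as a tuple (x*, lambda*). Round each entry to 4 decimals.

Form the Lagrangian:
  L(x, lambda) = (1/2) x^T Q x + c^T x + lambda^T (A x - b)
Stationarity (grad_x L = 0): Q x + c + A^T lambda = 0.
Primal feasibility: A x = b.

This gives the KKT block system:
  [ Q   A^T ] [ x     ]   [-c ]
  [ A    0  ] [ lambda ] = [ b ]

Solving the linear system:
  x*      = (0.0357, 0.4821)
  lambda* = (0.3571)
  f(x*)   = -0.5089

x* = (0.0357, 0.4821), lambda* = (0.3571)


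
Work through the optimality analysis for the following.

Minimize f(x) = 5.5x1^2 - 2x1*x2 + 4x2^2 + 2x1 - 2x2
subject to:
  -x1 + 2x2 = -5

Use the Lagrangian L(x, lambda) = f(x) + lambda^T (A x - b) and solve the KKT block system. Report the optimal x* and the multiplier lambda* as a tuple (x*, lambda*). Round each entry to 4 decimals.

Form the Lagrangian:
  L(x, lambda) = (1/2) x^T Q x + c^T x + lambda^T (A x - b)
Stationarity (grad_x L = 0): Q x + c + A^T lambda = 0.
Primal feasibility: A x = b.

This gives the KKT block system:
  [ Q   A^T ] [ x     ]   [-c ]
  [ A    0  ] [ lambda ] = [ b ]

Solving the linear system:
  x*      = (0.3636, -2.3182)
  lambda* = (10.6364)
  f(x*)   = 29.2727

x* = (0.3636, -2.3182), lambda* = (10.6364)
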